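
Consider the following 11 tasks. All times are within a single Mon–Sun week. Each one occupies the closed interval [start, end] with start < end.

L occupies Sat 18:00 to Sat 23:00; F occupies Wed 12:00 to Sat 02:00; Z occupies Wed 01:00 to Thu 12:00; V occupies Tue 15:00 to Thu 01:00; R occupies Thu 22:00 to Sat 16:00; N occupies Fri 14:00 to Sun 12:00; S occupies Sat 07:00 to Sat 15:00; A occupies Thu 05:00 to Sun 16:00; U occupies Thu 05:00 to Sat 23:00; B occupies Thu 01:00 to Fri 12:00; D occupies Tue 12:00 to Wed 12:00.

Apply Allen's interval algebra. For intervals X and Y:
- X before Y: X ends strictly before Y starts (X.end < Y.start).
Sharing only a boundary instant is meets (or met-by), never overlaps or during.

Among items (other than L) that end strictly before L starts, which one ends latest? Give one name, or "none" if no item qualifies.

Target L = [Sat 18:00, Sat 23:00].
A [Thu 05:00, Sun 16:00] → contains → excluded.
B [Thu 01:00, Fri 12:00] → before → candidate.
D [Tue 12:00, Wed 12:00] → before → candidate.
F [Wed 12:00, Sat 02:00] → before → candidate.
N [Fri 14:00, Sun 12:00] → contains → excluded.
R [Thu 22:00, Sat 16:00] → before → candidate.
S [Sat 07:00, Sat 15:00] → before → candidate.
U [Thu 05:00, Sat 23:00] → finished-by → excluded.
V [Tue 15:00, Thu 01:00] → before → candidate.
Z [Wed 01:00, Thu 12:00] → before → candidate.
Among candidates, latest end is Sat 16:00 → R.

R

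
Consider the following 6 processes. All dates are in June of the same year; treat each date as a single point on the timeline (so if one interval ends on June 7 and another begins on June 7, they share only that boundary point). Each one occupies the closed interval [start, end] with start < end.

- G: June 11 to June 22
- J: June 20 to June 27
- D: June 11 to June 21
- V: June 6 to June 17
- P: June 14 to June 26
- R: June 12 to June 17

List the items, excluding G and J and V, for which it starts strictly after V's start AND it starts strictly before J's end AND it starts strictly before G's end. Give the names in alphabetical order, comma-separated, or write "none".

Conditions: its start is strictly after V's start (X.start > June 6) AND its start is strictly before J's end (X.start < June 27) AND its start is strictly before G's end (X.start < June 22).
D: start June 11 > June 6? ✓; start June 11 < June 27? ✓; start June 11 < June 22? ✓ → yes.
P: start June 14 > June 6? ✓; start June 14 < June 27? ✓; start June 14 < June 22? ✓ → yes.
R: start June 12 > June 6? ✓; start June 12 < June 27? ✓; start June 12 < June 22? ✓ → yes.
Result: D, P, R.

D, P, R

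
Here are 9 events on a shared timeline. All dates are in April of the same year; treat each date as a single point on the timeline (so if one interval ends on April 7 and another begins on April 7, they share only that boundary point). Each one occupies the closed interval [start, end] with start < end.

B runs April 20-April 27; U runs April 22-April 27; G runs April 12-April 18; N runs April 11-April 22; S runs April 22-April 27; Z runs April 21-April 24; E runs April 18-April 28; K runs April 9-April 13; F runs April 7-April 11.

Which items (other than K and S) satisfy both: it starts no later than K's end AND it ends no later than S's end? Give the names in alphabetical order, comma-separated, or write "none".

F, G, N

Conditions: its start is no later than K's end (X.start <= April 13) AND its end is no later than S's end (X.end <= April 27).
B: start April 20 <= April 13? ✗; end April 27 <= April 27? ✓ → no.
E: start April 18 <= April 13? ✗; end April 28 <= April 27? ✗ → no.
F: start April 7 <= April 13? ✓; end April 11 <= April 27? ✓ → yes.
G: start April 12 <= April 13? ✓; end April 18 <= April 27? ✓ → yes.
N: start April 11 <= April 13? ✓; end April 22 <= April 27? ✓ → yes.
U: start April 22 <= April 13? ✗; end April 27 <= April 27? ✓ → no.
Z: start April 21 <= April 13? ✗; end April 24 <= April 27? ✓ → no.
Result: F, G, N.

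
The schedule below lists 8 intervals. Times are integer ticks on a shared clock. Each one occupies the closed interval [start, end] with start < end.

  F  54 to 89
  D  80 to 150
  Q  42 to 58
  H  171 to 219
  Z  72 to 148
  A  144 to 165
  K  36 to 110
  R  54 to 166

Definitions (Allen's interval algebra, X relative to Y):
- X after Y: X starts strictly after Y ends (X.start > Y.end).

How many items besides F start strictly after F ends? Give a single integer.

2

Target F = [54, 89].
A [144, 165] → after → counts.
D [80, 150] → overlapped-by → no.
H [171, 219] → after → counts.
K [36, 110] → contains → no.
Q [42, 58] → overlaps → no.
R [54, 166] → started-by → no.
Z [72, 148] → overlapped-by → no.
Total: 2.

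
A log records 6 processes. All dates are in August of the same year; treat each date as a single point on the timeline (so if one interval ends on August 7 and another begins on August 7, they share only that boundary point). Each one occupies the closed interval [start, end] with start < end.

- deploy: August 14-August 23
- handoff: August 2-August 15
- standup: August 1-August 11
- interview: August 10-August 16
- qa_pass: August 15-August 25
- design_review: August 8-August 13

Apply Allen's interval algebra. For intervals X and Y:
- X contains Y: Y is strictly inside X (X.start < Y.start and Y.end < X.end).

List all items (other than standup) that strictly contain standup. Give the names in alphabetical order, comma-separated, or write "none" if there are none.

Target standup = [August 1, August 11].
deploy [August 14, August 23] → after → no.
design_review [August 8, August 13] → overlapped-by → no.
handoff [August 2, August 15] → overlapped-by → no.
interview [August 10, August 16] → overlapped-by → no.
qa_pass [August 15, August 25] → after → no.
Result: none.

none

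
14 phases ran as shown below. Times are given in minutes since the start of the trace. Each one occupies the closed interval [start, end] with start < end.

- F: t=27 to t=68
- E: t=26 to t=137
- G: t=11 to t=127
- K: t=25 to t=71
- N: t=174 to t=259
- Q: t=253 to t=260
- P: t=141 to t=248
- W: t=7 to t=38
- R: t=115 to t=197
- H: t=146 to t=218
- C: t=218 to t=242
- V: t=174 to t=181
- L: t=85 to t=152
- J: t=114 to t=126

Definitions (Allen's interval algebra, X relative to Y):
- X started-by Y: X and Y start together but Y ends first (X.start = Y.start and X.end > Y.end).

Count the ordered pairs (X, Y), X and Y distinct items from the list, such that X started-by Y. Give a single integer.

Checking all 182 ordered pairs for relation 'started-by'; matching pairs in alphabetical order:
(N, V): N started-by V ✓
Count: 1.

1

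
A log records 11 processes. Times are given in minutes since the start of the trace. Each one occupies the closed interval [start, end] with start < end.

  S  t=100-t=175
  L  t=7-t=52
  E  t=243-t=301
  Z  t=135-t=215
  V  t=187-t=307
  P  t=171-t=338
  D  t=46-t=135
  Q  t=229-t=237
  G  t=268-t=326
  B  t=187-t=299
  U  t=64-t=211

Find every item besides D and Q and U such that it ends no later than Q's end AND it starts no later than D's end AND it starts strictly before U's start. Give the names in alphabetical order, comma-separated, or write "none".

Conditions: its end is no later than Q's end (X.end <= t=237) AND its start is no later than D's end (X.start <= t=135) AND its start is strictly before U's start (X.start < t=64).
B: end t=299 <= t=237? ✗; start t=187 <= t=135? ✗; start t=187 < t=64? ✗ → no.
E: end t=301 <= t=237? ✗; start t=243 <= t=135? ✗; start t=243 < t=64? ✗ → no.
G: end t=326 <= t=237? ✗; start t=268 <= t=135? ✗; start t=268 < t=64? ✗ → no.
L: end t=52 <= t=237? ✓; start t=7 <= t=135? ✓; start t=7 < t=64? ✓ → yes.
P: end t=338 <= t=237? ✗; start t=171 <= t=135? ✗; start t=171 < t=64? ✗ → no.
S: end t=175 <= t=237? ✓; start t=100 <= t=135? ✓; start t=100 < t=64? ✗ → no.
V: end t=307 <= t=237? ✗; start t=187 <= t=135? ✗; start t=187 < t=64? ✗ → no.
Z: end t=215 <= t=237? ✓; start t=135 <= t=135? ✓; start t=135 < t=64? ✗ → no.
Result: L.

L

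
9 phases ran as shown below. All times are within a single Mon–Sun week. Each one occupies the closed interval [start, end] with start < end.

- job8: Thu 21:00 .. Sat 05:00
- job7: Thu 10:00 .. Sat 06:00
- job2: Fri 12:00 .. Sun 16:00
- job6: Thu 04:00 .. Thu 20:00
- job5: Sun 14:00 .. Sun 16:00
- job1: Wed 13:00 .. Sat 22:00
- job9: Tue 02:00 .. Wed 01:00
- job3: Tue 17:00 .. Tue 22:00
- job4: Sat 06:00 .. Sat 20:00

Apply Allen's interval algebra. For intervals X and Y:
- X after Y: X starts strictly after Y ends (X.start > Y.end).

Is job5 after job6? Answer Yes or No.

job5 = [Sun 14:00, Sun 16:00], job6 = [Thu 04:00, Thu 20:00].
Actual relation of job5 to job6: after.
Asked whether 'after' holds → Yes.

Yes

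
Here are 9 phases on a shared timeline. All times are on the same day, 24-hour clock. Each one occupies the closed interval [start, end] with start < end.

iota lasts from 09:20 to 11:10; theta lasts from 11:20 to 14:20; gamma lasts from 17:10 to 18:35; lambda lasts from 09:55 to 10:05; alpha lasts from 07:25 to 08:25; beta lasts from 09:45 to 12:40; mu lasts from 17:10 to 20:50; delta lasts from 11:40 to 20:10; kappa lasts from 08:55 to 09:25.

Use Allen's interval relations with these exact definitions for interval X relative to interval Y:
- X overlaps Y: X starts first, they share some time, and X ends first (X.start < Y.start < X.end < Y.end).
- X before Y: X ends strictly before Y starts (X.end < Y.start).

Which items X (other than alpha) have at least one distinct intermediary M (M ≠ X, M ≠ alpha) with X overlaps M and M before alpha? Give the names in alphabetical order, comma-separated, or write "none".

none

Target alpha = [07:25, 08:25].
Intermediaries M with M before alpha: none.
Union: none.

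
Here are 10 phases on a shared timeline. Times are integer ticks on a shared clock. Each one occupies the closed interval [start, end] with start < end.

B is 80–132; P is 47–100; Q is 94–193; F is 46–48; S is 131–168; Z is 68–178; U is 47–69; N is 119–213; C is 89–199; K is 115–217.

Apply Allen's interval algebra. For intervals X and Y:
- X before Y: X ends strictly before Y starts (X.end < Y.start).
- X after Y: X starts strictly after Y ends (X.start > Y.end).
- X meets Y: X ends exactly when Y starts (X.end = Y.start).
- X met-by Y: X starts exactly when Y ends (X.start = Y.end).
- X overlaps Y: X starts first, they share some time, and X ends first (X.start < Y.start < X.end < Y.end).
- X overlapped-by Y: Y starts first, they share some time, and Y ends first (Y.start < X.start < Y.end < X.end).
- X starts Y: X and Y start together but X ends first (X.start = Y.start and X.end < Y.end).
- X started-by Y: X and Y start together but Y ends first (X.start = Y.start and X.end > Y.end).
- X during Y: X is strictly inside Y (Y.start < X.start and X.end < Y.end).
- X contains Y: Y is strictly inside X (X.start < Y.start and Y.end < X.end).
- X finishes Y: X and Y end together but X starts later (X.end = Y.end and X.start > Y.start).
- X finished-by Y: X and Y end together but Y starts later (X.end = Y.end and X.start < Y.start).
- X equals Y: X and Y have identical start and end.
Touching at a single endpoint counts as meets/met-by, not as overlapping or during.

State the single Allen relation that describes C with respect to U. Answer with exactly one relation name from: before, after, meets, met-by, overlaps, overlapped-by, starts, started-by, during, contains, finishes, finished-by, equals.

after

C = [89, 199]; U = [47, 69].
Compare endpoints: C.start > U.start, C.start > U.end, C.end > U.start, C.end > U.end.
That pattern is 'after'.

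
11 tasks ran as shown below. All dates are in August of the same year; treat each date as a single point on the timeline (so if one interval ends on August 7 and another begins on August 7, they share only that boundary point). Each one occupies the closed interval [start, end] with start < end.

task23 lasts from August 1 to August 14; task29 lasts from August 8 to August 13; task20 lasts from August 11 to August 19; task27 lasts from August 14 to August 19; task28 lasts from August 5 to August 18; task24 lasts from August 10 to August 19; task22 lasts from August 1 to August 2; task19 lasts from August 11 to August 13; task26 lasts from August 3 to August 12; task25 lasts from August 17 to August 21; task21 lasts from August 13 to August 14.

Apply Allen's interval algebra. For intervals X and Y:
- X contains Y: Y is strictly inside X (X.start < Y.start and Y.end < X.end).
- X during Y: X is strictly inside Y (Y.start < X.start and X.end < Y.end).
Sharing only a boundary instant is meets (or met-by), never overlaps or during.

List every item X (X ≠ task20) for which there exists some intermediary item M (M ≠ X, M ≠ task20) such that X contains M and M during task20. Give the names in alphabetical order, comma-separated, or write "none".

task24, task28

Target task20 = [August 11, August 19].
Intermediaries M with M during task20: task21.
Via task21 — items with X contains task21: task24, task28.
Union: task24, task28.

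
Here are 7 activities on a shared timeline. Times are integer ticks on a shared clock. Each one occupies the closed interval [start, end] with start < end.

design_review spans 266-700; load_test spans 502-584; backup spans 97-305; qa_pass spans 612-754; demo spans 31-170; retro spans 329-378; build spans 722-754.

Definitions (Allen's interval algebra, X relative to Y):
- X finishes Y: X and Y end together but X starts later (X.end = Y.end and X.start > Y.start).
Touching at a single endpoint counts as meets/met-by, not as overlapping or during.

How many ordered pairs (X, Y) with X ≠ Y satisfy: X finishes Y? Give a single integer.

Checking all 42 ordered pairs for relation 'finishes'; matching pairs in alphabetical order:
(build, qa_pass): build finishes qa_pass ✓
Count: 1.

1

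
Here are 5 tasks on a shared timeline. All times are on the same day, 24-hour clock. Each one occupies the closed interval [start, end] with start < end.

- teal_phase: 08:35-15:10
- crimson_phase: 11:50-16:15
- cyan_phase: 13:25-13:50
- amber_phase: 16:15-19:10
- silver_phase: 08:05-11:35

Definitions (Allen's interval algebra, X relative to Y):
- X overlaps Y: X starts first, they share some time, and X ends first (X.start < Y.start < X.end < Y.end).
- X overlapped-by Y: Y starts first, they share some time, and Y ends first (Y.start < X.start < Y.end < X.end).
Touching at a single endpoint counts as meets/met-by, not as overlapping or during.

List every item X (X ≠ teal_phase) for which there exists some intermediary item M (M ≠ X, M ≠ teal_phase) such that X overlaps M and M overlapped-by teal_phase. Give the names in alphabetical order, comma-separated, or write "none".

none

Target teal_phase = [08:35, 15:10].
Intermediaries M with M overlapped-by teal_phase: crimson_phase.
Via crimson_phase — items with X overlaps crimson_phase: none.
Union: none.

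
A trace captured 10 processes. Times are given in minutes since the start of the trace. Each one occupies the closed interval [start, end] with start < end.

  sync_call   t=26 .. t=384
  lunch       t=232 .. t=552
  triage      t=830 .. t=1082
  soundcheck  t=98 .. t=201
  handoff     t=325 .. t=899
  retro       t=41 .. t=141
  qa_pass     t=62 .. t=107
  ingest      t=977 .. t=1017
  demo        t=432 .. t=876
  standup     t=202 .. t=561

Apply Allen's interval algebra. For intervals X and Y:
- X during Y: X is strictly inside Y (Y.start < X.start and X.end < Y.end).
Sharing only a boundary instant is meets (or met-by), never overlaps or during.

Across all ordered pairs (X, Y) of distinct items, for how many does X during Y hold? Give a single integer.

Checking all 90 ordered pairs for relation 'during'; matching pairs in alphabetical order:
(demo, handoff): demo during handoff ✓
(ingest, triage): ingest during triage ✓
(lunch, standup): lunch during standup ✓
(qa_pass, retro): qa_pass during retro ✓
(qa_pass, sync_call): qa_pass during sync_call ✓
(retro, sync_call): retro during sync_call ✓
(soundcheck, sync_call): soundcheck during sync_call ✓
Count: 7.

7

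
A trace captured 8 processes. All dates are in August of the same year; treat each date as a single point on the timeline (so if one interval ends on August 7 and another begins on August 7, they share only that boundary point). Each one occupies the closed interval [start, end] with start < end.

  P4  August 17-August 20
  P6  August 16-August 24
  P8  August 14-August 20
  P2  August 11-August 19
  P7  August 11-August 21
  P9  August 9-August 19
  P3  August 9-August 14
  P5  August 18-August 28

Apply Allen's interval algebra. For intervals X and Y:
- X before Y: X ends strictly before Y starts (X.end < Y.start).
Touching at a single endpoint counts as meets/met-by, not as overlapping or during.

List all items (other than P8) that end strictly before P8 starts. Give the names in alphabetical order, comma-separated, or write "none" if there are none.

none

Target P8 = [August 14, August 20].
P2 [August 11, August 19] → overlaps → no.
P3 [August 9, August 14] → meets → no.
P4 [August 17, August 20] → finishes → no.
P5 [August 18, August 28] → overlapped-by → no.
P6 [August 16, August 24] → overlapped-by → no.
P7 [August 11, August 21] → contains → no.
P9 [August 9, August 19] → overlaps → no.
Result: none.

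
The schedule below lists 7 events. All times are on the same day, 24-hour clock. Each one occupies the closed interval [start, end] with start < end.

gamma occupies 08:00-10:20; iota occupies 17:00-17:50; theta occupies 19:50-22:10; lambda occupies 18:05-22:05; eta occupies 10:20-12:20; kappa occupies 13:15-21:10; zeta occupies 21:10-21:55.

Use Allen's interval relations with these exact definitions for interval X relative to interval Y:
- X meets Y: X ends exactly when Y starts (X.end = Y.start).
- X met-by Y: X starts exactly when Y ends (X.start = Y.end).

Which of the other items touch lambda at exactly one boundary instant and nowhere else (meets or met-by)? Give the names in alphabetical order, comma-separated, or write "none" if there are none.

Target lambda = [18:05, 22:05].
eta [10:20, 12:20] → before → no.
gamma [08:00, 10:20] → before → no.
iota [17:00, 17:50] → before → no.
kappa [13:15, 21:10] → overlaps → no.
theta [19:50, 22:10] → overlapped-by → no.
zeta [21:10, 21:55] → during → no.
Result: none.

none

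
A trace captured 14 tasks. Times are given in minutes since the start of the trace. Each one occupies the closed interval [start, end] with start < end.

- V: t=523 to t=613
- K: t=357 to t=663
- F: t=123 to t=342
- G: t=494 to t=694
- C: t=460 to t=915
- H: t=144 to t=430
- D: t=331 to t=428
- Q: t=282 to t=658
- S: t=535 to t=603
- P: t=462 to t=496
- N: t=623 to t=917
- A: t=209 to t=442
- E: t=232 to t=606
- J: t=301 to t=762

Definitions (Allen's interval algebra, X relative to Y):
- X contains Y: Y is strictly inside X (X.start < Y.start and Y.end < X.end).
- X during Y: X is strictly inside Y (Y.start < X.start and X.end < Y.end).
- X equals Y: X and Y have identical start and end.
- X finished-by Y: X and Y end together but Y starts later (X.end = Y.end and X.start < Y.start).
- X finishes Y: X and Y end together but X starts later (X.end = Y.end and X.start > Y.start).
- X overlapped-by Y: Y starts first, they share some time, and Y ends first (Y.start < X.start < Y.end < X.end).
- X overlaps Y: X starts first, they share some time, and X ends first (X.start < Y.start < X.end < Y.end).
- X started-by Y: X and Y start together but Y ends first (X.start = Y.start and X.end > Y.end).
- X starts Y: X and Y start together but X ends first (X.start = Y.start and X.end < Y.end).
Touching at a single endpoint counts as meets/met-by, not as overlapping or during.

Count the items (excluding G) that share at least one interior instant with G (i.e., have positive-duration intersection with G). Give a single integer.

Target G = [t=494, t=694].
A [t=209, t=442] → before → no.
C [t=460, t=915] → contains → counts.
D [t=331, t=428] → before → no.
E [t=232, t=606] → overlaps → counts.
F [t=123, t=342] → before → no.
H [t=144, t=430] → before → no.
J [t=301, t=762] → contains → counts.
K [t=357, t=663] → overlaps → counts.
N [t=623, t=917] → overlapped-by → counts.
P [t=462, t=496] → overlaps → counts.
Q [t=282, t=658] → overlaps → counts.
S [t=535, t=603] → during → counts.
V [t=523, t=613] → during → counts.
Total: 9.

9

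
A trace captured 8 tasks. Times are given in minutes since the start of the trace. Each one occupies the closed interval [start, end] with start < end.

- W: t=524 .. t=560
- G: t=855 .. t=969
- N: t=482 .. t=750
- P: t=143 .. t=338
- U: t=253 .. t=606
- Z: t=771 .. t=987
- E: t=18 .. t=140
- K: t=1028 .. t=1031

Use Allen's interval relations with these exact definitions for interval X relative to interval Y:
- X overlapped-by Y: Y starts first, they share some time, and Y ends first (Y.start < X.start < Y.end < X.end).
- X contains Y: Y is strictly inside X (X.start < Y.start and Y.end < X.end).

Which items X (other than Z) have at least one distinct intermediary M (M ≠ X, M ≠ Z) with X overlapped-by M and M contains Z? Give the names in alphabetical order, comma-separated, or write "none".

none

Target Z = [t=771, t=987].
Intermediaries M with M contains Z: none.
Union: none.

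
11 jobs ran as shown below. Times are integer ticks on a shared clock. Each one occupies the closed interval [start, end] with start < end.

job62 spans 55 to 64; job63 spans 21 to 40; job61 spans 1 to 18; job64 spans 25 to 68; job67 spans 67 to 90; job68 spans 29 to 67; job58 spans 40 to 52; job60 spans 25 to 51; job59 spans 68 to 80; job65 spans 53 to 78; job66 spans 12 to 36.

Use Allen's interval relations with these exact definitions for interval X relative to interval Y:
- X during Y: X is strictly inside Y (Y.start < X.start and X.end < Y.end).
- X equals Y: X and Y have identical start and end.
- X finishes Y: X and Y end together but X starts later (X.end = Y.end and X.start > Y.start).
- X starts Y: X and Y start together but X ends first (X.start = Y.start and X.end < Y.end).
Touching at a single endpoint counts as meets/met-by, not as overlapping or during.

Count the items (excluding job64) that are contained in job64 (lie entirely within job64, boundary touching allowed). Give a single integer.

4

Target job64 = [25, 68].
job58 [40, 52] → during → counts.
job59 [68, 80] → met-by → no.
job60 [25, 51] → starts → counts.
job61 [1, 18] → before → no.
job62 [55, 64] → during → counts.
job63 [21, 40] → overlaps → no.
job65 [53, 78] → overlapped-by → no.
job66 [12, 36] → overlaps → no.
job67 [67, 90] → overlapped-by → no.
job68 [29, 67] → during → counts.
Total: 4.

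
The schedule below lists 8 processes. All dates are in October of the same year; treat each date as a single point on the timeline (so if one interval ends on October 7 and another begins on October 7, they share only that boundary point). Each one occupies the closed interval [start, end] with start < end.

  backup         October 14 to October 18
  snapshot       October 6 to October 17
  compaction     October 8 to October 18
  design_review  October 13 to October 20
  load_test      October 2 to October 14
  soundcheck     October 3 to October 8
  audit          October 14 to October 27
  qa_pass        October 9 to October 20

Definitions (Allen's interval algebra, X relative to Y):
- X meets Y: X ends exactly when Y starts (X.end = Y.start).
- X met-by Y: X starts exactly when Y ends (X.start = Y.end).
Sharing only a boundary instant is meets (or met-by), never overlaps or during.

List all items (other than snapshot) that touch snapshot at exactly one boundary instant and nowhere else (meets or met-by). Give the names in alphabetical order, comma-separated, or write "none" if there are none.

none

Target snapshot = [October 6, October 17].
audit [October 14, October 27] → overlapped-by → no.
backup [October 14, October 18] → overlapped-by → no.
compaction [October 8, October 18] → overlapped-by → no.
design_review [October 13, October 20] → overlapped-by → no.
load_test [October 2, October 14] → overlaps → no.
qa_pass [October 9, October 20] → overlapped-by → no.
soundcheck [October 3, October 8] → overlaps → no.
Result: none.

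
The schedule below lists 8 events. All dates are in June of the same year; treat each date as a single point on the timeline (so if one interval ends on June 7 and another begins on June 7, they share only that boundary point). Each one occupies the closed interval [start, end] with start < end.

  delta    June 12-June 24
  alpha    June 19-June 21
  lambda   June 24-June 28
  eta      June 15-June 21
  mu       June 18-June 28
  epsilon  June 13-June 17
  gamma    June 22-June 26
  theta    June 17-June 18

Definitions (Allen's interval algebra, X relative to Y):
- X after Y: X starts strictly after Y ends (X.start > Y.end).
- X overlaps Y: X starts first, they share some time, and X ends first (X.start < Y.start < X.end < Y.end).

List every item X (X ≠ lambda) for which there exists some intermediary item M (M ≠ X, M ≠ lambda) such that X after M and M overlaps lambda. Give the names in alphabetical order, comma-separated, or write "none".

none

Target lambda = [June 24, June 28].
Intermediaries M with M overlaps lambda: gamma.
Via gamma — items with X after gamma: none.
Union: none.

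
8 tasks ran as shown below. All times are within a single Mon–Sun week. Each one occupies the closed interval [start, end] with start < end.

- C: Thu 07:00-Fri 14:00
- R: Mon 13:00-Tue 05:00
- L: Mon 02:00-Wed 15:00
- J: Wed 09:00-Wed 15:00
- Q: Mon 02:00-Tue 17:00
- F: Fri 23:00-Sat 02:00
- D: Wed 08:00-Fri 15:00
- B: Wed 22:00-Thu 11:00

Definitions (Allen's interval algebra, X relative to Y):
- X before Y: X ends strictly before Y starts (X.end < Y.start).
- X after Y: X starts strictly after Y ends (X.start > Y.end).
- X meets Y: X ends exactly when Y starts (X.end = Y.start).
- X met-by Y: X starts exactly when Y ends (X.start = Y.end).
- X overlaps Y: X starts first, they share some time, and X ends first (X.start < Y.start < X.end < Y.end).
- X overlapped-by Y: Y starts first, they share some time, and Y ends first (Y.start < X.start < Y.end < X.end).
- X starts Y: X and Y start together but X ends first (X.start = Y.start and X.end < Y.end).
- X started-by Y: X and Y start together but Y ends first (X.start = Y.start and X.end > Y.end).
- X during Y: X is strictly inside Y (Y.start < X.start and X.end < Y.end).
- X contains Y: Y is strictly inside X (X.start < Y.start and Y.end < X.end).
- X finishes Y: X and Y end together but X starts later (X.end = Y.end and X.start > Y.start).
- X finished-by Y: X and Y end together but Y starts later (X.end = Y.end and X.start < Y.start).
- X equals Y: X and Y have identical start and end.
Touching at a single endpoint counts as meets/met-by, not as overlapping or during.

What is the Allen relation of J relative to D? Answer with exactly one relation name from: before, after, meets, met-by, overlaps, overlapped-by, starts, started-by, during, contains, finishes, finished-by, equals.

J = [Wed 09:00, Wed 15:00]; D = [Wed 08:00, Fri 15:00].
Compare endpoints: J.start > D.start, J.start < D.end, J.end > D.start, J.end < D.end.
That pattern is 'during'.

during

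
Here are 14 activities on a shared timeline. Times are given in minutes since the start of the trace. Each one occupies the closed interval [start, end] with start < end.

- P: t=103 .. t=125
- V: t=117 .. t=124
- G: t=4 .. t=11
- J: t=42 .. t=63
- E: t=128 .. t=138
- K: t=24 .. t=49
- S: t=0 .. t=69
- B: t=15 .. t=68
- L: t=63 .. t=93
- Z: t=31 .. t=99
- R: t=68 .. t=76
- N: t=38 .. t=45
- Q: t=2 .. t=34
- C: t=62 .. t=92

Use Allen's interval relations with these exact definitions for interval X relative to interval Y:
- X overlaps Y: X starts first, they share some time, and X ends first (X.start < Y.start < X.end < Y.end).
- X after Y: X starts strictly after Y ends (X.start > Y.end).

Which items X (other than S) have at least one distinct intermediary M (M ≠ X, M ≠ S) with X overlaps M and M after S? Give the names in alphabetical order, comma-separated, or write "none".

none

Target S = [t=0, t=69].
Intermediaries M with M after S: E, P, V.
Via E — items with X overlaps E: none.
Via P — items with X overlaps P: none.
Via V — items with X overlaps V: none.
Union: none.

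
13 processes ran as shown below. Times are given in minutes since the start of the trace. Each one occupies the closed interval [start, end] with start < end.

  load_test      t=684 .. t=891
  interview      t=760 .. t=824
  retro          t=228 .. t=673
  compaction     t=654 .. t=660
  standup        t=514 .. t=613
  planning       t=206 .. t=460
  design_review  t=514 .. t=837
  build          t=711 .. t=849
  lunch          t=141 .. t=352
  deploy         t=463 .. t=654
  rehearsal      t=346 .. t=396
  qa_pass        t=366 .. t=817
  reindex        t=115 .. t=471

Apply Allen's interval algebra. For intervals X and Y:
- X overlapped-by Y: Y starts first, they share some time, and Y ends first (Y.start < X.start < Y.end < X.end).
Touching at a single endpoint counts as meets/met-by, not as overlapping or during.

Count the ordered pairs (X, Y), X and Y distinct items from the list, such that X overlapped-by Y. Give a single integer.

18

Checking all 156 ordered pairs for relation 'overlapped-by'; matching pairs in alphabetical order:
(build, design_review): build overlapped-by design_review ✓
(build, qa_pass): build overlapped-by qa_pass ✓
(deploy, reindex): deploy overlapped-by reindex ✓
(design_review, deploy): design_review overlapped-by deploy ✓
(design_review, qa_pass): design_review overlapped-by qa_pass ✓
(design_review, retro): design_review overlapped-by retro ✓
(interview, qa_pass): interview overlapped-by qa_pass ✓
(load_test, design_review): load_test overlapped-by design_review ✓
(load_test, qa_pass): load_test overlapped-by qa_pass ✓
(planning, lunch): planning overlapped-by lunch ✓
(qa_pass, planning): qa_pass overlapped-by planning ✓
(qa_pass, rehearsal): qa_pass overlapped-by rehearsal ✓
(qa_pass, reindex): qa_pass overlapped-by reindex ✓
(qa_pass, retro): qa_pass overlapped-by retro ✓
(rehearsal, lunch): rehearsal overlapped-by lunch ✓
(retro, lunch): retro overlapped-by lunch ✓
(retro, planning): retro overlapped-by planning ✓
(retro, reindex): retro overlapped-by reindex ✓
Count: 18.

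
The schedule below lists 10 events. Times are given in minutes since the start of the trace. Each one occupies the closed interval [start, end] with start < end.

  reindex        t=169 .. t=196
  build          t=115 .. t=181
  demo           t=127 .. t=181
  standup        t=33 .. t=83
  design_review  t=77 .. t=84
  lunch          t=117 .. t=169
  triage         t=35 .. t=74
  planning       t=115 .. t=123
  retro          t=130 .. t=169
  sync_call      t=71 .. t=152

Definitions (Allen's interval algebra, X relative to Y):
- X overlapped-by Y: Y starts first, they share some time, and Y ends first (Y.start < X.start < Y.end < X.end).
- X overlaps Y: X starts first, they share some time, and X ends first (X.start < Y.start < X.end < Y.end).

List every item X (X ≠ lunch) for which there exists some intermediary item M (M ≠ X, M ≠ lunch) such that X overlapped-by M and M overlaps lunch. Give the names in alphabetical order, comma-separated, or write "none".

build, demo, retro

Target lunch = [t=117, t=169].
Intermediaries M with M overlaps lunch: planning, sync_call.
Via planning — items with X overlapped-by planning: none.
Via sync_call — items with X overlapped-by sync_call: build, demo, retro.
Union: build, demo, retro.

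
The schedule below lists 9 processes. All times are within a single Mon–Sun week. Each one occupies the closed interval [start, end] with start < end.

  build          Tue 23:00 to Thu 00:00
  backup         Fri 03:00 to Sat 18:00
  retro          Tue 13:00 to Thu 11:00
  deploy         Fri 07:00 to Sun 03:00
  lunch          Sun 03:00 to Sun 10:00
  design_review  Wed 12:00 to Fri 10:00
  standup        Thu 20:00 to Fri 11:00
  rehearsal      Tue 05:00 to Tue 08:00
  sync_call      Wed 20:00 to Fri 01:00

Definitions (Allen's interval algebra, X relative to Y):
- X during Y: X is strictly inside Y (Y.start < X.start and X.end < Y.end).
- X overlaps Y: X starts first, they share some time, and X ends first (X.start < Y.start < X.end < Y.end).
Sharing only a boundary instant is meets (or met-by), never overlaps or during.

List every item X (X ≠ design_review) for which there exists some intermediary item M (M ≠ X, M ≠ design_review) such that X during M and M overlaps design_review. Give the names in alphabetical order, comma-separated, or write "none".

Target design_review = [Wed 12:00, Fri 10:00].
Intermediaries M with M overlaps design_review: build, retro.
Via build — items with X during build: none.
Via retro — items with X during retro: build.
Union: build.

build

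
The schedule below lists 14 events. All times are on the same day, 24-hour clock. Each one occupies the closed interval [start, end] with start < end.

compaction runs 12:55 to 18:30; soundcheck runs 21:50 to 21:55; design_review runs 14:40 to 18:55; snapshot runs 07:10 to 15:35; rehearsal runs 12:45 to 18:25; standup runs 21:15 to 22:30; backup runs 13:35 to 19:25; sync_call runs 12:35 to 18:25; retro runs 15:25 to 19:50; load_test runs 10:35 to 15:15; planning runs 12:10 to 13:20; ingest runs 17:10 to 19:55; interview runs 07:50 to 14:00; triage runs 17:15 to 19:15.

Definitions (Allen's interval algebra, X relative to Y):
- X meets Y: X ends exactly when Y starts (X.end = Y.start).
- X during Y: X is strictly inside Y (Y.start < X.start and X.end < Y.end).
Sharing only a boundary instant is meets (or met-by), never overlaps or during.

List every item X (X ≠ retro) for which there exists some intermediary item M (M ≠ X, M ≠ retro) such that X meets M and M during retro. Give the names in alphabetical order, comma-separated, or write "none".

none

Target retro = [15:25, 19:50].
Intermediaries M with M during retro: triage.
Via triage — items with X meets triage: none.
Union: none.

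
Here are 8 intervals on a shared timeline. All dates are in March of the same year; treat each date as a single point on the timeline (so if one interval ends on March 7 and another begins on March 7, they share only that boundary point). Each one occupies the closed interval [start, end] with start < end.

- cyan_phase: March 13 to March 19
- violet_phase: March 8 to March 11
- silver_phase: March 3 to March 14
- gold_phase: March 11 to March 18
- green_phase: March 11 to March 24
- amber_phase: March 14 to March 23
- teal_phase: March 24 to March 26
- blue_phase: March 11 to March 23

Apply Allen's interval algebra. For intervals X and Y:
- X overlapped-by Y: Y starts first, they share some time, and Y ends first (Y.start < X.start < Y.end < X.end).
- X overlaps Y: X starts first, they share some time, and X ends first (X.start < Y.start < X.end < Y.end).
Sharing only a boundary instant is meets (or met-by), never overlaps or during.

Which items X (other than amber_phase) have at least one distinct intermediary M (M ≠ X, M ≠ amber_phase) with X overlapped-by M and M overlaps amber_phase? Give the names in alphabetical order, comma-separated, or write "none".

cyan_phase

Target amber_phase = [March 14, March 23].
Intermediaries M with M overlaps amber_phase: cyan_phase, gold_phase.
Via cyan_phase — items with X overlapped-by cyan_phase: none.
Via gold_phase — items with X overlapped-by gold_phase: cyan_phase.
Union: cyan_phase.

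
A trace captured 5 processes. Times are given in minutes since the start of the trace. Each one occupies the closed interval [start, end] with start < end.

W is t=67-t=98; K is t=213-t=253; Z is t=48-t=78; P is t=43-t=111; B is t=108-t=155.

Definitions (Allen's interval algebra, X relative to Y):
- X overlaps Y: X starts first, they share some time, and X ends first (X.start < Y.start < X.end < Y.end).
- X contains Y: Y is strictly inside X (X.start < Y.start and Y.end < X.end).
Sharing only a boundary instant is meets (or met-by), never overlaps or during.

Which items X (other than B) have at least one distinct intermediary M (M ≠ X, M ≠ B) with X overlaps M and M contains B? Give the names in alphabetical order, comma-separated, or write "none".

Target B = [t=108, t=155].
Intermediaries M with M contains B: none.
Union: none.

none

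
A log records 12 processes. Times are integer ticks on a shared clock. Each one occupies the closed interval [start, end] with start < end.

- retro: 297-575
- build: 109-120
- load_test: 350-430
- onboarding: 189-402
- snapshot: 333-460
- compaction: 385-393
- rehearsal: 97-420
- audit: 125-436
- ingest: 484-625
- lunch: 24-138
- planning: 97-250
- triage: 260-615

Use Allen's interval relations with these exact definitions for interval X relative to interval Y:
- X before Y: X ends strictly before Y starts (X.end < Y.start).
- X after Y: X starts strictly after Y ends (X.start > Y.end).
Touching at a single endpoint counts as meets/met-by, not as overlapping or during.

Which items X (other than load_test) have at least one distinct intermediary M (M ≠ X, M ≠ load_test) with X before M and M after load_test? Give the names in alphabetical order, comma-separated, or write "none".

Target load_test = [350, 430].
Intermediaries M with M after load_test: ingest.
Via ingest — items with X before ingest: audit, build, compaction, lunch, onboarding, planning, rehearsal, snapshot.
Union: audit, build, compaction, lunch, onboarding, planning, rehearsal, snapshot.

audit, build, compaction, lunch, onboarding, planning, rehearsal, snapshot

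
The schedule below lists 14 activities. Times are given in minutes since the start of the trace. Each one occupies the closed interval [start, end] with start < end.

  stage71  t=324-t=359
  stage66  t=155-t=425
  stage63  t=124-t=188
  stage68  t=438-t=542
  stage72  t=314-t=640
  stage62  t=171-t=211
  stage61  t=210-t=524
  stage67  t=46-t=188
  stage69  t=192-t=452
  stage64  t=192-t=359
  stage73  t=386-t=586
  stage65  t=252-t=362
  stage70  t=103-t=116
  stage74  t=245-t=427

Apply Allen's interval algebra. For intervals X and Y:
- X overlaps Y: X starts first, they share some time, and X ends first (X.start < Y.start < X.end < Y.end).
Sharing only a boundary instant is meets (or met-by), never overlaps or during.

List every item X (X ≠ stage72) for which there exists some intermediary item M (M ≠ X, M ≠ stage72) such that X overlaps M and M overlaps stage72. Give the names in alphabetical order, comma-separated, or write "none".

stage62, stage63, stage64, stage66, stage67, stage69

Target stage72 = [t=314, t=640].
Intermediaries M with M overlaps stage72: stage61, stage64, stage65, stage66, stage69, stage74.
Via stage61 — items with X overlaps stage61: stage62, stage64, stage66, stage69.
Via stage64 — items with X overlaps stage64: stage62.
Via stage65 — items with X overlaps stage65: stage64.
Via stage66 — items with X overlaps stage66: stage63, stage67.
Via stage69 — items with X overlaps stage69: stage62, stage66.
Via stage74 — items with X overlaps stage74: stage64, stage66.
Union: stage62, stage63, stage64, stage66, stage67, stage69.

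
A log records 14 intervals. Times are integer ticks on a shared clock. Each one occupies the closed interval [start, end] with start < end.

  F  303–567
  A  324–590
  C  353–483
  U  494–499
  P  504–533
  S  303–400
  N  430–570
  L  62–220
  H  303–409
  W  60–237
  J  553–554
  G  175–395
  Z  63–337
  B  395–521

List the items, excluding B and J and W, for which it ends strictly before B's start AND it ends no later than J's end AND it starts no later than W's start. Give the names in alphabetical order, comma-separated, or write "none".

none

Conditions: its end is strictly before B's start (X.end < 395) AND its end is no later than J's end (X.end <= 554) AND its start is no later than W's start (X.start <= 60).
A: end 590 < 395? ✗; end 590 <= 554? ✗; start 324 <= 60? ✗ → no.
C: end 483 < 395? ✗; end 483 <= 554? ✓; start 353 <= 60? ✗ → no.
F: end 567 < 395? ✗; end 567 <= 554? ✗; start 303 <= 60? ✗ → no.
G: end 395 < 395? ✗; end 395 <= 554? ✓; start 175 <= 60? ✗ → no.
H: end 409 < 395? ✗; end 409 <= 554? ✓; start 303 <= 60? ✗ → no.
L: end 220 < 395? ✓; end 220 <= 554? ✓; start 62 <= 60? ✗ → no.
N: end 570 < 395? ✗; end 570 <= 554? ✗; start 430 <= 60? ✗ → no.
P: end 533 < 395? ✗; end 533 <= 554? ✓; start 504 <= 60? ✗ → no.
S: end 400 < 395? ✗; end 400 <= 554? ✓; start 303 <= 60? ✗ → no.
U: end 499 < 395? ✗; end 499 <= 554? ✓; start 494 <= 60? ✗ → no.
Z: end 337 < 395? ✓; end 337 <= 554? ✓; start 63 <= 60? ✗ → no.
Result: none.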